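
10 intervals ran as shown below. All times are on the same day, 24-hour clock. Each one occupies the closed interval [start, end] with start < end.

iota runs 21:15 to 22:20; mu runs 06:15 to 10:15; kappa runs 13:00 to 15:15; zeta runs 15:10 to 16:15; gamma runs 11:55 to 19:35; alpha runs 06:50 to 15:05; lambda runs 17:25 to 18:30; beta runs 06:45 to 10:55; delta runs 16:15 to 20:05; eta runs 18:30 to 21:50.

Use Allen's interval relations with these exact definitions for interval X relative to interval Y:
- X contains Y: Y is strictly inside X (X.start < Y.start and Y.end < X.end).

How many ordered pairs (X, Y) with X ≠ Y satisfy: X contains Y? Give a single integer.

4

Checking all 90 ordered pairs for relation 'contains'; matching pairs in alphabetical order:
(delta, lambda): delta contains lambda ✓
(gamma, kappa): gamma contains kappa ✓
(gamma, lambda): gamma contains lambda ✓
(gamma, zeta): gamma contains zeta ✓
Count: 4.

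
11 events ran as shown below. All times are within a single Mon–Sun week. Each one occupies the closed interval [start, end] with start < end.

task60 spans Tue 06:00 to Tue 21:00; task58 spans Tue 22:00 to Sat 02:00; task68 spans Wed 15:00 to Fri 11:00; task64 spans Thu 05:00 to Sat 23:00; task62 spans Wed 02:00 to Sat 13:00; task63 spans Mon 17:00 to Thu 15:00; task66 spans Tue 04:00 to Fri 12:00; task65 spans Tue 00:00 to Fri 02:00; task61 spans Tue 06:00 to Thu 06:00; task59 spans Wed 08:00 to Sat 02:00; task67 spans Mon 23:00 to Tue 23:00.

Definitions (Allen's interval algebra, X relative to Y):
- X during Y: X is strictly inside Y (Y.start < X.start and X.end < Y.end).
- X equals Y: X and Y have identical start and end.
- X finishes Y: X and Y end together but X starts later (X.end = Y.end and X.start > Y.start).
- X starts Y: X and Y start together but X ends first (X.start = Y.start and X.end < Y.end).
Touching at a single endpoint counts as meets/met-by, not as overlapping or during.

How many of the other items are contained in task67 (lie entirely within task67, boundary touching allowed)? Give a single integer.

Target task67 = [Mon 23:00, Tue 23:00].
task58 [Tue 22:00, Sat 02:00] → overlapped-by → no.
task59 [Wed 08:00, Sat 02:00] → after → no.
task60 [Tue 06:00, Tue 21:00] → during → counts.
task61 [Tue 06:00, Thu 06:00] → overlapped-by → no.
task62 [Wed 02:00, Sat 13:00] → after → no.
task63 [Mon 17:00, Thu 15:00] → contains → no.
task64 [Thu 05:00, Sat 23:00] → after → no.
task65 [Tue 00:00, Fri 02:00] → overlapped-by → no.
task66 [Tue 04:00, Fri 12:00] → overlapped-by → no.
task68 [Wed 15:00, Fri 11:00] → after → no.
Total: 1.

1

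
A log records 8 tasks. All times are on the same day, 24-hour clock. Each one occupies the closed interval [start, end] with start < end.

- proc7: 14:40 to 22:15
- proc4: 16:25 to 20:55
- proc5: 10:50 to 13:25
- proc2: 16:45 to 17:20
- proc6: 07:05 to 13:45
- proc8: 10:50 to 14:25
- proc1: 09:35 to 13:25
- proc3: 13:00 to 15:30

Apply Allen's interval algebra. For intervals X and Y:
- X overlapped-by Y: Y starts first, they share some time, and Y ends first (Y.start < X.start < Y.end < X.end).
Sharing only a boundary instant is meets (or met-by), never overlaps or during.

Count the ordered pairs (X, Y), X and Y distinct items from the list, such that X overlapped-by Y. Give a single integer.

Checking all 56 ordered pairs for relation 'overlapped-by'; matching pairs in alphabetical order:
(proc3, proc1): proc3 overlapped-by proc1 ✓
(proc3, proc5): proc3 overlapped-by proc5 ✓
(proc3, proc6): proc3 overlapped-by proc6 ✓
(proc3, proc8): proc3 overlapped-by proc8 ✓
(proc7, proc3): proc7 overlapped-by proc3 ✓
(proc8, proc1): proc8 overlapped-by proc1 ✓
(proc8, proc6): proc8 overlapped-by proc6 ✓
Count: 7.

7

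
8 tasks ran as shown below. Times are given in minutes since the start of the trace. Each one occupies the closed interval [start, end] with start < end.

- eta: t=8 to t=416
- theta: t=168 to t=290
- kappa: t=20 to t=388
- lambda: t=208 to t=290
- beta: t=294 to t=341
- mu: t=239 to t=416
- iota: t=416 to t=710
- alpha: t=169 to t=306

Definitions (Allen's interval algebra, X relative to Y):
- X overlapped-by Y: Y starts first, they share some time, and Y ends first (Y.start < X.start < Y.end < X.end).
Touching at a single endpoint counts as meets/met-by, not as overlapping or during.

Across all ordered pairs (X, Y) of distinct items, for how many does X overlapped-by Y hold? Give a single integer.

6

Checking all 56 ordered pairs for relation 'overlapped-by'; matching pairs in alphabetical order:
(alpha, theta): alpha overlapped-by theta ✓
(beta, alpha): beta overlapped-by alpha ✓
(mu, alpha): mu overlapped-by alpha ✓
(mu, kappa): mu overlapped-by kappa ✓
(mu, lambda): mu overlapped-by lambda ✓
(mu, theta): mu overlapped-by theta ✓
Count: 6.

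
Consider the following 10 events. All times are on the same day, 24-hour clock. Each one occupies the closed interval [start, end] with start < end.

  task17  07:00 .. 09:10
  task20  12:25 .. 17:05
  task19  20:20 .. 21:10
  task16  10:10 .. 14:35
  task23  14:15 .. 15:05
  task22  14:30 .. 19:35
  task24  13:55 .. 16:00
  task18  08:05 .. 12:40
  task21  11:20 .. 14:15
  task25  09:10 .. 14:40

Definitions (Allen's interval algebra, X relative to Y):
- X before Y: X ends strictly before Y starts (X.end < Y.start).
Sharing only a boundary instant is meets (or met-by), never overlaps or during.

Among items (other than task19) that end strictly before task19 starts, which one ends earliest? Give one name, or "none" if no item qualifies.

task17

Target task19 = [20:20, 21:10].
task16 [10:10, 14:35] → before → candidate.
task17 [07:00, 09:10] → before → candidate.
task18 [08:05, 12:40] → before → candidate.
task20 [12:25, 17:05] → before → candidate.
task21 [11:20, 14:15] → before → candidate.
task22 [14:30, 19:35] → before → candidate.
task23 [14:15, 15:05] → before → candidate.
task24 [13:55, 16:00] → before → candidate.
task25 [09:10, 14:40] → before → candidate.
Among candidates, earliest end is 09:10 → task17.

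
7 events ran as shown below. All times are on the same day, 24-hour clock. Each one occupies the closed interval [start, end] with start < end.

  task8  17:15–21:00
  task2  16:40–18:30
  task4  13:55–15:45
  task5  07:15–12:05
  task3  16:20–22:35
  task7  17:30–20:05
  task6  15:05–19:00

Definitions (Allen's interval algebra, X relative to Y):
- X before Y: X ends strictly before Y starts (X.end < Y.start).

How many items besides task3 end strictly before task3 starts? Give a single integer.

Target task3 = [16:20, 22:35].
task2 [16:40, 18:30] → during → no.
task4 [13:55, 15:45] → before → counts.
task5 [07:15, 12:05] → before → counts.
task6 [15:05, 19:00] → overlaps → no.
task7 [17:30, 20:05] → during → no.
task8 [17:15, 21:00] → during → no.
Total: 2.

2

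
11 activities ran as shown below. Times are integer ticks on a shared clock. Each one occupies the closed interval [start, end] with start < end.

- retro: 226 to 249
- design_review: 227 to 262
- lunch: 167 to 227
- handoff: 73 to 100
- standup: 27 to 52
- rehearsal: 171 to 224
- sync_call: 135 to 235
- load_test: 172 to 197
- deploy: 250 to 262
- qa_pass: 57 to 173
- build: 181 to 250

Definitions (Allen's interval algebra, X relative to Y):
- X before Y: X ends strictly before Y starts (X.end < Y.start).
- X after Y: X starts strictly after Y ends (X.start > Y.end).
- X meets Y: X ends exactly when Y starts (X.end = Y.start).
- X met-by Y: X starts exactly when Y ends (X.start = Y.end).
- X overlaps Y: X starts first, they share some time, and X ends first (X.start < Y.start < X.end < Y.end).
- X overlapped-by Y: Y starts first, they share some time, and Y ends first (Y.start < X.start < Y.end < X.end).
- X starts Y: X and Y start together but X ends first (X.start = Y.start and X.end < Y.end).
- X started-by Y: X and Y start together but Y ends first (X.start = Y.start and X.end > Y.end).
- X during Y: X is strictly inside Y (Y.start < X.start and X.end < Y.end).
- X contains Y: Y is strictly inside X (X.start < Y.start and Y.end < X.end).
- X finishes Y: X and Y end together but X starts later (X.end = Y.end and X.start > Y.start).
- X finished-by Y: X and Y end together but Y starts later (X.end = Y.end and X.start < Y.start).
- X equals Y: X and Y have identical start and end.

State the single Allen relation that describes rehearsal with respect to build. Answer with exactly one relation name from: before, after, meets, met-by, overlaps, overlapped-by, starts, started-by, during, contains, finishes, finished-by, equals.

overlaps

rehearsal = [171, 224]; build = [181, 250].
Compare endpoints: rehearsal.start < build.start, rehearsal.start < build.end, rehearsal.end > build.start, rehearsal.end < build.end.
That pattern is 'overlaps'.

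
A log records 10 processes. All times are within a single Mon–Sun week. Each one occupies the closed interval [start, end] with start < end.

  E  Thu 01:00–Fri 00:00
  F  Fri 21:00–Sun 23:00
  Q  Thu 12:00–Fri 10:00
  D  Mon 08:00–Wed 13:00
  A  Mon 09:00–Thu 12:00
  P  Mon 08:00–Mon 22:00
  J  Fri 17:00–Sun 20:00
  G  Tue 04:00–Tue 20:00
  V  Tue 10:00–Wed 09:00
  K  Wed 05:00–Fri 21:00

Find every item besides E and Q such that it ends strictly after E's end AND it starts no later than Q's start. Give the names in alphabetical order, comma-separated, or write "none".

Conditions: its end is strictly after E's end (X.end > Fri 00:00) AND its start is no later than Q's start (X.start <= Thu 12:00).
A: end Thu 12:00 > Fri 00:00? ✗; start Mon 09:00 <= Thu 12:00? ✓ → no.
D: end Wed 13:00 > Fri 00:00? ✗; start Mon 08:00 <= Thu 12:00? ✓ → no.
F: end Sun 23:00 > Fri 00:00? ✓; start Fri 21:00 <= Thu 12:00? ✗ → no.
G: end Tue 20:00 > Fri 00:00? ✗; start Tue 04:00 <= Thu 12:00? ✓ → no.
J: end Sun 20:00 > Fri 00:00? ✓; start Fri 17:00 <= Thu 12:00? ✗ → no.
K: end Fri 21:00 > Fri 00:00? ✓; start Wed 05:00 <= Thu 12:00? ✓ → yes.
P: end Mon 22:00 > Fri 00:00? ✗; start Mon 08:00 <= Thu 12:00? ✓ → no.
V: end Wed 09:00 > Fri 00:00? ✗; start Tue 10:00 <= Thu 12:00? ✓ → no.
Result: K.

K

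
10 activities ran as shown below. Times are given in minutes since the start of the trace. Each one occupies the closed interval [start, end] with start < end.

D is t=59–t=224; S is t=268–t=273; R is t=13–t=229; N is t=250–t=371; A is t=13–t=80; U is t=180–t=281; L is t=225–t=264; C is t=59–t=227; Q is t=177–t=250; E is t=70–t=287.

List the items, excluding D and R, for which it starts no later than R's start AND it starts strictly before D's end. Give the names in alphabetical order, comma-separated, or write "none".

Conditions: its start is no later than R's start (X.start <= t=13) AND its start is strictly before D's end (X.start < t=224).
A: start t=13 <= t=13? ✓; start t=13 < t=224? ✓ → yes.
C: start t=59 <= t=13? ✗; start t=59 < t=224? ✓ → no.
E: start t=70 <= t=13? ✗; start t=70 < t=224? ✓ → no.
L: start t=225 <= t=13? ✗; start t=225 < t=224? ✗ → no.
N: start t=250 <= t=13? ✗; start t=250 < t=224? ✗ → no.
Q: start t=177 <= t=13? ✗; start t=177 < t=224? ✓ → no.
S: start t=268 <= t=13? ✗; start t=268 < t=224? ✗ → no.
U: start t=180 <= t=13? ✗; start t=180 < t=224? ✓ → no.
Result: A.

A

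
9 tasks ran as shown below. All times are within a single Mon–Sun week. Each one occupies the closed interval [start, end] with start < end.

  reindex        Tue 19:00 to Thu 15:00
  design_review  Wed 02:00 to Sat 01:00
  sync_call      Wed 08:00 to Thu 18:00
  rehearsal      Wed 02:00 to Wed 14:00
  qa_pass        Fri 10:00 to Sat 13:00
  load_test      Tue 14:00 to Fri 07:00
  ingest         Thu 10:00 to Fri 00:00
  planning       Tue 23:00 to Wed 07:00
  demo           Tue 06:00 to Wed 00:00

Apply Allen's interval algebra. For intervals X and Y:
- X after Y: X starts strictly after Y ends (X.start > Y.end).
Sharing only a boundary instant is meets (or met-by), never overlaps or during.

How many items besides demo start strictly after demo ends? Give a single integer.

Target demo = [Tue 06:00, Wed 00:00].
design_review [Wed 02:00, Sat 01:00] → after → counts.
ingest [Thu 10:00, Fri 00:00] → after → counts.
load_test [Tue 14:00, Fri 07:00] → overlapped-by → no.
planning [Tue 23:00, Wed 07:00] → overlapped-by → no.
qa_pass [Fri 10:00, Sat 13:00] → after → counts.
rehearsal [Wed 02:00, Wed 14:00] → after → counts.
reindex [Tue 19:00, Thu 15:00] → overlapped-by → no.
sync_call [Wed 08:00, Thu 18:00] → after → counts.
Total: 5.

5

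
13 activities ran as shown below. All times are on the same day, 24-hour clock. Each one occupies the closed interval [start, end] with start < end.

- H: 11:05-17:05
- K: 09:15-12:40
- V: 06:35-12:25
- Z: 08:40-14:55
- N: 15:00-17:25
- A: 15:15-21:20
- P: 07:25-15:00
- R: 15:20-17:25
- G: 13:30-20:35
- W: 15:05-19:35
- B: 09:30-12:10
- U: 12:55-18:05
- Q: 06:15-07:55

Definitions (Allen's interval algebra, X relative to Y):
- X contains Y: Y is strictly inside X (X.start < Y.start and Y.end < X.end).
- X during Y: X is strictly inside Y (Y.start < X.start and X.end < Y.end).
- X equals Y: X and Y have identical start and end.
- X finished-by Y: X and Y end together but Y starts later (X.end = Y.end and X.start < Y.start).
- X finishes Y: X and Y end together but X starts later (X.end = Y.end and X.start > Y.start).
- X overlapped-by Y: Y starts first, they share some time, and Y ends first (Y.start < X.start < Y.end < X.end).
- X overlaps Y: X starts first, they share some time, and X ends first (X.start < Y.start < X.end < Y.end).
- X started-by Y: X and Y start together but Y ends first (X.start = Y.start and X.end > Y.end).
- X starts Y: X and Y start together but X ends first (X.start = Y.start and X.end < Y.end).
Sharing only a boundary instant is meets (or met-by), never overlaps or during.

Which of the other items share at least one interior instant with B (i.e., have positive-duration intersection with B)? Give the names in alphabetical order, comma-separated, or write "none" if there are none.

H, K, P, V, Z

Target B = [09:30, 12:10].
A [15:15, 21:20] → after → no.
G [13:30, 20:35] → after → no.
H [11:05, 17:05] → overlapped-by → yes.
K [09:15, 12:40] → contains → yes.
N [15:00, 17:25] → after → no.
P [07:25, 15:00] → contains → yes.
Q [06:15, 07:55] → before → no.
R [15:20, 17:25] → after → no.
U [12:55, 18:05] → after → no.
V [06:35, 12:25] → contains → yes.
W [15:05, 19:35] → after → no.
Z [08:40, 14:55] → contains → yes.
Result: H, K, P, V, Z.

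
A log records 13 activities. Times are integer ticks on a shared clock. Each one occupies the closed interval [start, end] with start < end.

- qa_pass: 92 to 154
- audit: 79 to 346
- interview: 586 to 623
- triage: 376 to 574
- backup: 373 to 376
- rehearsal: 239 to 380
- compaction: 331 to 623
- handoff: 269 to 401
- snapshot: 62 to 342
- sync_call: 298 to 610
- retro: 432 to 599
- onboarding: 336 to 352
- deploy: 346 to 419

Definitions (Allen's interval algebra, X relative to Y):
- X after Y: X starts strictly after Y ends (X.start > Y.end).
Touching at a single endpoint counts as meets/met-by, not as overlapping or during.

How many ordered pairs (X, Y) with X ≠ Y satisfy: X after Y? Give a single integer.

32

Checking all 156 ordered pairs for relation 'after'; matching pairs in alphabetical order:
(backup, audit): backup after audit ✓
(backup, onboarding): backup after onboarding ✓
(backup, qa_pass): backup after qa_pass ✓
(backup, snapshot): backup after snapshot ✓
(compaction, qa_pass): compaction after qa_pass ✓
(deploy, qa_pass): deploy after qa_pass ✓
(deploy, snapshot): deploy after snapshot ✓
(handoff, qa_pass): handoff after qa_pass ✓
(interview, audit): interview after audit ✓
(interview, backup): interview after backup ✓
(interview, deploy): interview after deploy ✓
(interview, handoff): interview after handoff ✓
(interview, onboarding): interview after onboarding ✓
(interview, qa_pass): interview after qa_pass ✓
(interview, rehearsal): interview after rehearsal ✓
(interview, snapshot): interview after snapshot ✓
(interview, triage): interview after triage ✓
(onboarding, qa_pass): onboarding after qa_pass ✓
(rehearsal, qa_pass): rehearsal after qa_pass ✓
(retro, audit): retro after audit ✓
(retro, backup): retro after backup ✓
(retro, deploy): retro after deploy ✓
(retro, handoff): retro after handoff ✓
(retro, onboarding): retro after onboarding ✓
... plus 8 further pairs not listed.
Count: 32.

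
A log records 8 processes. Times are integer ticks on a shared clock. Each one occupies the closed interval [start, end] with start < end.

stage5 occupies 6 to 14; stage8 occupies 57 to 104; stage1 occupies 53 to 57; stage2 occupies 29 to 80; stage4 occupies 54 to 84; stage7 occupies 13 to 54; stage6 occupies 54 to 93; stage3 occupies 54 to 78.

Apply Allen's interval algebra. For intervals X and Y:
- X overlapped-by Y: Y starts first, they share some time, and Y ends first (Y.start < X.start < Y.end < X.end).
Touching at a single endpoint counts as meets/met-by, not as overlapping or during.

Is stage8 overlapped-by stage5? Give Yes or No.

No

stage8 = [57, 104], stage5 = [6, 14].
Actual relation of stage8 to stage5: after.
Asked whether 'overlapped-by' holds → No.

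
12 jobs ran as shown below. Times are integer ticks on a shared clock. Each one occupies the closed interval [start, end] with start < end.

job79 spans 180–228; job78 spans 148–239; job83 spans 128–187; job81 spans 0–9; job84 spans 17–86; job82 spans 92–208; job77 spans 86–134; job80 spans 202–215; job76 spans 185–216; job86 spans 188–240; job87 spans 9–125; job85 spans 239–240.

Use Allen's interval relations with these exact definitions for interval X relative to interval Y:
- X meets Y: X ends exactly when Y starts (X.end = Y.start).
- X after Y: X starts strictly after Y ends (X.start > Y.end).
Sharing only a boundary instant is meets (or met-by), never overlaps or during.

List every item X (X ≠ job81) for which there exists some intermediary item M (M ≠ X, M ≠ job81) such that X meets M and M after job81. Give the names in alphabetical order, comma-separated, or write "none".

Target job81 = [0, 9].
Intermediaries M with M after job81: job76, job77, job78, job79, job80, job82, job83, job84, job85, job86.
Via job76 — items with X meets job76: none.
Via job77 — items with X meets job77: job84.
Via job78 — items with X meets job78: none.
Via job79 — items with X meets job79: none.
Via job80 — items with X meets job80: none.
Via job82 — items with X meets job82: none.
Via job83 — items with X meets job83: none.
Via job84 — items with X meets job84: none.
Via job85 — items with X meets job85: job78.
Via job86 — items with X meets job86: none.
Union: job78, job84.

job78, job84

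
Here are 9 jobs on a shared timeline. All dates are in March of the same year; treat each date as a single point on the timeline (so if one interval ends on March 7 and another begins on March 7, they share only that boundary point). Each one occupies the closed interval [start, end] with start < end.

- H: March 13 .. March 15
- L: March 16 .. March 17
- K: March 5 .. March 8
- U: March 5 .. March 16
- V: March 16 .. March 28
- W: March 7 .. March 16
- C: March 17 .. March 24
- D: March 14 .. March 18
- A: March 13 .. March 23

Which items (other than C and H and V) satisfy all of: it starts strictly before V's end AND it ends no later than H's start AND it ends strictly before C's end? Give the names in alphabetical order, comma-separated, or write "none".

K

Conditions: its start is strictly before V's end (X.start < March 28) AND its end is no later than H's start (X.end <= March 13) AND its end is strictly before C's end (X.end < March 24).
A: start March 13 < March 28? ✓; end March 23 <= March 13? ✗; end March 23 < March 24? ✓ → no.
D: start March 14 < March 28? ✓; end March 18 <= March 13? ✗; end March 18 < March 24? ✓ → no.
K: start March 5 < March 28? ✓; end March 8 <= March 13? ✓; end March 8 < March 24? ✓ → yes.
L: start March 16 < March 28? ✓; end March 17 <= March 13? ✗; end March 17 < March 24? ✓ → no.
U: start March 5 < March 28? ✓; end March 16 <= March 13? ✗; end March 16 < March 24? ✓ → no.
W: start March 7 < March 28? ✓; end March 16 <= March 13? ✗; end March 16 < March 24? ✓ → no.
Result: K.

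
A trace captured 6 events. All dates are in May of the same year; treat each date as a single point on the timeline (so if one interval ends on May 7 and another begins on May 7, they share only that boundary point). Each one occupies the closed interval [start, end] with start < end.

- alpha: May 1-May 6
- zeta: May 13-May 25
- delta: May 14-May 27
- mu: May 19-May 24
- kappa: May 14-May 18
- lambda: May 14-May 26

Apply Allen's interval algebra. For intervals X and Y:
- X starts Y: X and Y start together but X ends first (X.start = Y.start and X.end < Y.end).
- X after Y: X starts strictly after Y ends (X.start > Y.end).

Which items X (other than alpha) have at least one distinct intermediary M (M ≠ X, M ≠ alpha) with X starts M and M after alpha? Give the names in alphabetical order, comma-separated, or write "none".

Target alpha = [May 1, May 6].
Intermediaries M with M after alpha: delta, kappa, lambda, mu, zeta.
Via delta — items with X starts delta: kappa, lambda.
Via kappa — items with X starts kappa: none.
Via lambda — items with X starts lambda: kappa.
Via mu — items with X starts mu: none.
Via zeta — items with X starts zeta: none.
Union: kappa, lambda.

kappa, lambda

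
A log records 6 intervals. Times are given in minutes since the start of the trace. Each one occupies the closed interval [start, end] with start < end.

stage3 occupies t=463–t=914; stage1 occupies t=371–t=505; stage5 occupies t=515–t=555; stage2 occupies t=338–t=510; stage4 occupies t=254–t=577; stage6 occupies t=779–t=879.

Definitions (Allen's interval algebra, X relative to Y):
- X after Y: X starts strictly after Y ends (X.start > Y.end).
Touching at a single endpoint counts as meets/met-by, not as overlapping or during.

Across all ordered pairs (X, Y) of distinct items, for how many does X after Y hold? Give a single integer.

Checking all 30 ordered pairs for relation 'after'; matching pairs in alphabetical order:
(stage5, stage1): stage5 after stage1 ✓
(stage5, stage2): stage5 after stage2 ✓
(stage6, stage1): stage6 after stage1 ✓
(stage6, stage2): stage6 after stage2 ✓
(stage6, stage4): stage6 after stage4 ✓
(stage6, stage5): stage6 after stage5 ✓
Count: 6.

6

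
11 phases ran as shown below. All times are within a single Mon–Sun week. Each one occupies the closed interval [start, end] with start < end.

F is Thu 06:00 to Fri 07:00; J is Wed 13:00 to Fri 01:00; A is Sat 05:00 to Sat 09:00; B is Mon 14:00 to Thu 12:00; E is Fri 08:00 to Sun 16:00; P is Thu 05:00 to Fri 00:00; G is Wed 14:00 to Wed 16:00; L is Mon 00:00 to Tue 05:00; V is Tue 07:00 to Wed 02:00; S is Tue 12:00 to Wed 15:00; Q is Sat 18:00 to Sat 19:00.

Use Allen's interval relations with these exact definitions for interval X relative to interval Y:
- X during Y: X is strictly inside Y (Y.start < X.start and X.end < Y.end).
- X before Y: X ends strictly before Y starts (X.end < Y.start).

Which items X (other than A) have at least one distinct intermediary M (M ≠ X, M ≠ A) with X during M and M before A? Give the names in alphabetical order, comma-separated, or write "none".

Target A = [Sat 05:00, Sat 09:00].
Intermediaries M with M before A: B, F, G, J, L, P, S, V.
Via B — items with X during B: G, S, V.
Via F — items with X during F: none.
Via G — items with X during G: none.
Via J — items with X during J: G, P.
Via L — items with X during L: none.
Via P — items with X during P: none.
Via S — items with X during S: none.
Via V — items with X during V: none.
Union: G, P, S, V.

G, P, S, V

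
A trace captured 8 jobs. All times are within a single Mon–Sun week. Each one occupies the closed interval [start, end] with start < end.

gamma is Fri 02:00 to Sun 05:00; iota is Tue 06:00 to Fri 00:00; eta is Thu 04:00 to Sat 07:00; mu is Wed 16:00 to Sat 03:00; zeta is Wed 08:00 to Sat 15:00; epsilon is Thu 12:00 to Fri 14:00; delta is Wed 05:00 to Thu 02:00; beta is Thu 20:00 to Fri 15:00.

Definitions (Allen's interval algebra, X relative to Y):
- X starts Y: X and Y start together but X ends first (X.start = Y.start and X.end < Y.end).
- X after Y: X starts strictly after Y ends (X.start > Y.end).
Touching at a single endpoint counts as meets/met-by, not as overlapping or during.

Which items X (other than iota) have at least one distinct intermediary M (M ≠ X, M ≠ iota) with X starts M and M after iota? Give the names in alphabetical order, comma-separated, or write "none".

Target iota = [Tue 06:00, Fri 00:00].
Intermediaries M with M after iota: gamma.
Via gamma — items with X starts gamma: none.
Union: none.

none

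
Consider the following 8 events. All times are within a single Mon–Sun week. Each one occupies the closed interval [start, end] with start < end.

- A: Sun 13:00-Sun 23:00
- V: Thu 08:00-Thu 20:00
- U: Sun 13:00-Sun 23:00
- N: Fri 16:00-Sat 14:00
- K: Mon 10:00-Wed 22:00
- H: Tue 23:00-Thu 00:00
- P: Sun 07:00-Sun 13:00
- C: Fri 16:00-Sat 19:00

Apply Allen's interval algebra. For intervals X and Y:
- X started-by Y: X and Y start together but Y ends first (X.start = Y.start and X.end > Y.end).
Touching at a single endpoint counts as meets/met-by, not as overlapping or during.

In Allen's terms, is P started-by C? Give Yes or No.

P = [Sun 07:00, Sun 13:00], C = [Fri 16:00, Sat 19:00].
Actual relation of P to C: after.
Asked whether 'started-by' holds → No.

No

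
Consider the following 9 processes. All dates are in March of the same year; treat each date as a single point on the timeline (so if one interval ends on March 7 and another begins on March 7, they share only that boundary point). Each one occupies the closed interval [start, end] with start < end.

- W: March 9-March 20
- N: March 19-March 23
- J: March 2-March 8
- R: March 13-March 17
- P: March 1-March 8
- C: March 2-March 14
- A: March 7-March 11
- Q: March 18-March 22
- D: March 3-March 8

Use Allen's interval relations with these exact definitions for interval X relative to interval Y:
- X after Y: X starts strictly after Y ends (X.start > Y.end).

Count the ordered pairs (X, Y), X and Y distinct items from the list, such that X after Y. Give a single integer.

Checking all 72 ordered pairs for relation 'after'; matching pairs in alphabetical order:
(N, A): N after A ✓
(N, C): N after C ✓
(N, D): N after D ✓
(N, J): N after J ✓
(N, P): N after P ✓
(N, R): N after R ✓
(Q, A): Q after A ✓
(Q, C): Q after C ✓
(Q, D): Q after D ✓
(Q, J): Q after J ✓
(Q, P): Q after P ✓
(Q, R): Q after R ✓
(R, A): R after A ✓
(R, D): R after D ✓
(R, J): R after J ✓
(R, P): R after P ✓
(W, D): W after D ✓
(W, J): W after J ✓
(W, P): W after P ✓
Count: 19.

19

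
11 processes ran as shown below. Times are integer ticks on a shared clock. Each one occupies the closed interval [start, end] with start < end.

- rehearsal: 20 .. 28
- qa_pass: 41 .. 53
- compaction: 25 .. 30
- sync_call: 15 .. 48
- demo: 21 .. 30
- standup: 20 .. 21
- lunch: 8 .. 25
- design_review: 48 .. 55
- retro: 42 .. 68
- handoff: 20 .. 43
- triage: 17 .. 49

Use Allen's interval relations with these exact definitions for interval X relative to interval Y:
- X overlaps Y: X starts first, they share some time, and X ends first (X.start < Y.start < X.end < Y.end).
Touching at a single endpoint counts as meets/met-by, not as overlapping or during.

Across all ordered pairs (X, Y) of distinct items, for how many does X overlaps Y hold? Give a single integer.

17

Checking all 110 ordered pairs for relation 'overlaps'; matching pairs in alphabetical order:
(handoff, qa_pass): handoff overlaps qa_pass ✓
(handoff, retro): handoff overlaps retro ✓
(lunch, demo): lunch overlaps demo ✓
(lunch, handoff): lunch overlaps handoff ✓
(lunch, rehearsal): lunch overlaps rehearsal ✓
(lunch, sync_call): lunch overlaps sync_call ✓
(lunch, triage): lunch overlaps triage ✓
(qa_pass, design_review): qa_pass overlaps design_review ✓
(qa_pass, retro): qa_pass overlaps retro ✓
(rehearsal, compaction): rehearsal overlaps compaction ✓
(rehearsal, demo): rehearsal overlaps demo ✓
(sync_call, qa_pass): sync_call overlaps qa_pass ✓
(sync_call, retro): sync_call overlaps retro ✓
(sync_call, triage): sync_call overlaps triage ✓
(triage, design_review): triage overlaps design_review ✓
(triage, qa_pass): triage overlaps qa_pass ✓
(triage, retro): triage overlaps retro ✓
Count: 17.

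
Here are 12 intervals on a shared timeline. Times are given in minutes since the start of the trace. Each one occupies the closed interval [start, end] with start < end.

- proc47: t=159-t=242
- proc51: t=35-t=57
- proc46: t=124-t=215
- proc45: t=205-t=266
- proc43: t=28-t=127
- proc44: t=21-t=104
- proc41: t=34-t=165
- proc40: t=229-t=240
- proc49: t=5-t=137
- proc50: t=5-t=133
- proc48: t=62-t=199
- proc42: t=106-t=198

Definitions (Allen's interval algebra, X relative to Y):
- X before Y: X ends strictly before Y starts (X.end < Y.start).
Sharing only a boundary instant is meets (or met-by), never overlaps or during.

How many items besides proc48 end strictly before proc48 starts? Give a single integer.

1

Target proc48 = [t=62, t=199].
proc40 [t=229, t=240] → after → no.
proc41 [t=34, t=165] → overlaps → no.
proc42 [t=106, t=198] → during → no.
proc43 [t=28, t=127] → overlaps → no.
proc44 [t=21, t=104] → overlaps → no.
proc45 [t=205, t=266] → after → no.
proc46 [t=124, t=215] → overlapped-by → no.
proc47 [t=159, t=242] → overlapped-by → no.
proc49 [t=5, t=137] → overlaps → no.
proc50 [t=5, t=133] → overlaps → no.
proc51 [t=35, t=57] → before → counts.
Total: 1.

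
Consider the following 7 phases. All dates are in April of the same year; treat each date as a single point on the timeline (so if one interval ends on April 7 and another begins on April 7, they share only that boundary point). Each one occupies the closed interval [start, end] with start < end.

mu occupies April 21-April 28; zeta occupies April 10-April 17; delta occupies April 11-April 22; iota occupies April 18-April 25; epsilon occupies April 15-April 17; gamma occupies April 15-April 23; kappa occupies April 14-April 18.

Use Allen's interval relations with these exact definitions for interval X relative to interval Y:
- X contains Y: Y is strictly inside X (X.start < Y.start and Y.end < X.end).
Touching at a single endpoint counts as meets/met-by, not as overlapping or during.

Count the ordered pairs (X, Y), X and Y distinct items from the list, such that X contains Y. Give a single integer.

Checking all 42 ordered pairs for relation 'contains'; matching pairs in alphabetical order:
(delta, epsilon): delta contains epsilon ✓
(delta, kappa): delta contains kappa ✓
(kappa, epsilon): kappa contains epsilon ✓
Count: 3.

3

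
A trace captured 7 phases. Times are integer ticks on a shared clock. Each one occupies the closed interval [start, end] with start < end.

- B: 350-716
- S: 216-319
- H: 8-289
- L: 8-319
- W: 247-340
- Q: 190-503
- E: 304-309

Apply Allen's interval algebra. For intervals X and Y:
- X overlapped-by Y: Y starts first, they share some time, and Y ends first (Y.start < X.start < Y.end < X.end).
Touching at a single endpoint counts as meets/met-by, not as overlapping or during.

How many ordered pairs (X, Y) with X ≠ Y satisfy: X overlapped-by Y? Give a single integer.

7

Checking all 42 ordered pairs for relation 'overlapped-by'; matching pairs in alphabetical order:
(B, Q): B overlapped-by Q ✓
(Q, H): Q overlapped-by H ✓
(Q, L): Q overlapped-by L ✓
(S, H): S overlapped-by H ✓
(W, H): W overlapped-by H ✓
(W, L): W overlapped-by L ✓
(W, S): W overlapped-by S ✓
Count: 7.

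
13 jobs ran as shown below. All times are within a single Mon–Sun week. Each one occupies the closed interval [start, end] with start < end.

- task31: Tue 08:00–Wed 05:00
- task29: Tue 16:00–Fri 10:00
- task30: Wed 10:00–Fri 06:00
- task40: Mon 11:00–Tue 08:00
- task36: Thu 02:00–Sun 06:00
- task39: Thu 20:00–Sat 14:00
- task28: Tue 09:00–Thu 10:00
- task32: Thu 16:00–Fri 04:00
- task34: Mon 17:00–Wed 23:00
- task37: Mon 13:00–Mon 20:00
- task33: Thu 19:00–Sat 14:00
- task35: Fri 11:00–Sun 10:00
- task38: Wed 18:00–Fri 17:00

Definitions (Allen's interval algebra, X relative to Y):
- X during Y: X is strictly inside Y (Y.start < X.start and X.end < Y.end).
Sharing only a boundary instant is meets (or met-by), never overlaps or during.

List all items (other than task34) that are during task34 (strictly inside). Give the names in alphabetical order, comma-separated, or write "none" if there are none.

Target task34 = [Mon 17:00, Wed 23:00].
task28 [Tue 09:00, Thu 10:00] → overlapped-by → no.
task29 [Tue 16:00, Fri 10:00] → overlapped-by → no.
task30 [Wed 10:00, Fri 06:00] → overlapped-by → no.
task31 [Tue 08:00, Wed 05:00] → during → yes.
task32 [Thu 16:00, Fri 04:00] → after → no.
task33 [Thu 19:00, Sat 14:00] → after → no.
task35 [Fri 11:00, Sun 10:00] → after → no.
task36 [Thu 02:00, Sun 06:00] → after → no.
task37 [Mon 13:00, Mon 20:00] → overlaps → no.
task38 [Wed 18:00, Fri 17:00] → overlapped-by → no.
task39 [Thu 20:00, Sat 14:00] → after → no.
task40 [Mon 11:00, Tue 08:00] → overlaps → no.
Result: task31.

task31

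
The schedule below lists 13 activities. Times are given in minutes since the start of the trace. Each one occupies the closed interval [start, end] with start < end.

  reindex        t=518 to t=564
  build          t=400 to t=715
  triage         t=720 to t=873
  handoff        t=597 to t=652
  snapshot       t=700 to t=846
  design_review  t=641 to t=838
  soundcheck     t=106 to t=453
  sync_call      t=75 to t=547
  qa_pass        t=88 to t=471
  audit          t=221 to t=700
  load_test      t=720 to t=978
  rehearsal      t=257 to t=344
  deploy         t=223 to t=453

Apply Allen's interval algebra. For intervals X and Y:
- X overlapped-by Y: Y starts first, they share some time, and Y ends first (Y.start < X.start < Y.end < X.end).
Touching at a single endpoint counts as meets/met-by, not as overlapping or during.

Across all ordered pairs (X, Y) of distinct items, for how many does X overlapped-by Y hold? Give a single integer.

Checking all 156 ordered pairs for relation 'overlapped-by'; matching pairs in alphabetical order:
(audit, qa_pass): audit overlapped-by qa_pass ✓
(audit, soundcheck): audit overlapped-by soundcheck ✓
(audit, sync_call): audit overlapped-by sync_call ✓
(build, audit): build overlapped-by audit ✓
(build, deploy): build overlapped-by deploy ✓
(build, qa_pass): build overlapped-by qa_pass ✓
(build, soundcheck): build overlapped-by soundcheck ✓
(build, sync_call): build overlapped-by sync_call ✓
(design_review, audit): design_review overlapped-by audit ✓
(design_review, build): design_review overlapped-by build ✓
(design_review, handoff): design_review overlapped-by handoff ✓
(load_test, design_review): load_test overlapped-by design_review ✓
(load_test, snapshot): load_test overlapped-by snapshot ✓
(reindex, sync_call): reindex overlapped-by sync_call ✓
(snapshot, build): snapshot overlapped-by build ✓
(snapshot, design_review): snapshot overlapped-by design_review ✓
(triage, design_review): triage overlapped-by design_review ✓
(triage, snapshot): triage overlapped-by snapshot ✓
Count: 18.

18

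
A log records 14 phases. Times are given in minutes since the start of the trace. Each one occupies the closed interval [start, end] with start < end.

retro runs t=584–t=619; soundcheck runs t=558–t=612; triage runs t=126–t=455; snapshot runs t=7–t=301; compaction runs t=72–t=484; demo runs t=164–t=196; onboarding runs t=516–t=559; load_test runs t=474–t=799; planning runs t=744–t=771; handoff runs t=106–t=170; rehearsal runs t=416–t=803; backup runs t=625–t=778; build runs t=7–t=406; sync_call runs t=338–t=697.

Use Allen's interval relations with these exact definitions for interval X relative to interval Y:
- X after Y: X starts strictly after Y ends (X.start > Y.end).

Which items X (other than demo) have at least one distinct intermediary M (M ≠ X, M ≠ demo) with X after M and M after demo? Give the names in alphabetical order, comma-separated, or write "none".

backup, planning, retro

Target demo = [t=164, t=196].
Intermediaries M with M after demo: backup, load_test, onboarding, planning, rehearsal, retro, soundcheck, sync_call.
Via backup — items with X after backup: none.
Via load_test — items with X after load_test: none.
Via onboarding — items with X after onboarding: backup, planning, retro.
Via planning — items with X after planning: none.
Via rehearsal — items with X after rehearsal: none.
Via retro — items with X after retro: backup, planning.
Via soundcheck — items with X after soundcheck: backup, planning.
Via sync_call — items with X after sync_call: planning.
Union: backup, planning, retro.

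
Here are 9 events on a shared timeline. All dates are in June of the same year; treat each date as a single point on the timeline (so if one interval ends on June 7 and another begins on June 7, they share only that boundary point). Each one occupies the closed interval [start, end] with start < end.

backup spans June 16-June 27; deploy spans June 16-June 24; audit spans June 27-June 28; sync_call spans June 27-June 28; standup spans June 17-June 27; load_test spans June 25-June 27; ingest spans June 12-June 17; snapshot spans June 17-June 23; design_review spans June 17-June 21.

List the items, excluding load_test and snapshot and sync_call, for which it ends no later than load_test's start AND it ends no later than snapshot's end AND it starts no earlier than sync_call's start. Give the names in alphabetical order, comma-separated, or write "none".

none

Conditions: its end is no later than load_test's start (X.end <= June 25) AND its end is no later than snapshot's end (X.end <= June 23) AND its start is no earlier than sync_call's start (X.start >= June 27).
audit: end June 28 <= June 25? ✗; end June 28 <= June 23? ✗; start June 27 >= June 27? ✓ → no.
backup: end June 27 <= June 25? ✗; end June 27 <= June 23? ✗; start June 16 >= June 27? ✗ → no.
deploy: end June 24 <= June 25? ✓; end June 24 <= June 23? ✗; start June 16 >= June 27? ✗ → no.
design_review: end June 21 <= June 25? ✓; end June 21 <= June 23? ✓; start June 17 >= June 27? ✗ → no.
ingest: end June 17 <= June 25? ✓; end June 17 <= June 23? ✓; start June 12 >= June 27? ✗ → no.
standup: end June 27 <= June 25? ✗; end June 27 <= June 23? ✗; start June 17 >= June 27? ✗ → no.
Result: none.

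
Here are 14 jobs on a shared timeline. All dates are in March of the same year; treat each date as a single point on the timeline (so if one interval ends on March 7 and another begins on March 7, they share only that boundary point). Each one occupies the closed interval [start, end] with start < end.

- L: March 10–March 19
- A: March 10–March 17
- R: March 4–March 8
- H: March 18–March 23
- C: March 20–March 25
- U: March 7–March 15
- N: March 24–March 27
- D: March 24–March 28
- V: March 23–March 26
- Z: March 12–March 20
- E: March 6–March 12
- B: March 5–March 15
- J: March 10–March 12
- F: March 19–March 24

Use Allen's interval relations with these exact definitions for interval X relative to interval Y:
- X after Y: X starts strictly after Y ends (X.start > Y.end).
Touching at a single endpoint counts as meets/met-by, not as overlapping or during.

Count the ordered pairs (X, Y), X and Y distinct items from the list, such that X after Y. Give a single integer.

49

Checking all 182 ordered pairs for relation 'after'; matching pairs in alphabetical order:
(A, R): A after R ✓
(C, A): C after A ✓
(C, B): C after B ✓
(C, E): C after E ✓
(C, J): C after J ✓
(C, L): C after L ✓
(C, R): C after R ✓
(C, U): C after U ✓
(D, A): D after A ✓
(D, B): D after B ✓
(D, E): D after E ✓
(D, H): D after H ✓
(D, J): D after J ✓
(D, L): D after L ✓
(D, R): D after R ✓
(D, U): D after U ✓
(D, Z): D after Z ✓
(F, A): F after A ✓
(F, B): F after B ✓
(F, E): F after E ✓
(F, J): F after J ✓
(F, R): F after R ✓
(F, U): F after U ✓
(H, A): H after A ✓
... plus 25 further pairs not listed.
Count: 49.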